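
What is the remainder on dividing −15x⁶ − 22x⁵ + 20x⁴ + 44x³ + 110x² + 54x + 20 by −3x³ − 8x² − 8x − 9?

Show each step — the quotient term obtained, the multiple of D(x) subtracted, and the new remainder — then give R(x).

R(x) = −6x − 7

Step 1: lead(−15x⁶ − 22x⁵ + 20x⁴ + 44x³ + 110x² + 54x + 20) ÷ lead(D) = −15x⁶ ÷ −3x³ = 5x³. Subtract (5x³)·D = −15x⁶ − 40x⁵ − 40x⁴ − 45x³. Remainder: 18x⁵ + 60x⁴ + 89x³ + 110x² + 54x + 20.
Step 2: lead(18x⁵ + 60x⁴ + 89x³ + 110x² + 54x + 20) ÷ lead(D) = 18x⁵ ÷ −3x³ = −6x². Subtract (−6x²)·D = 18x⁵ + 48x⁴ + 48x³ + 54x². Remainder: 12x⁴ + 41x³ + 56x² + 54x + 20.
Step 3: lead(12x⁴ + 41x³ + 56x² + 54x + 20) ÷ lead(D) = 12x⁴ ÷ −3x³ = −4x. Subtract (−4x)·D = 12x⁴ + 32x³ + 32x² + 36x. Remainder: 9x³ + 24x² + 18x + 20.
Step 4: lead(9x³ + 24x² + 18x + 20) ÷ lead(D) = 9x³ ÷ −3x³ = −3. Subtract (−3)·D = 9x³ + 24x² + 24x + 27. Remainder: −6x − 7.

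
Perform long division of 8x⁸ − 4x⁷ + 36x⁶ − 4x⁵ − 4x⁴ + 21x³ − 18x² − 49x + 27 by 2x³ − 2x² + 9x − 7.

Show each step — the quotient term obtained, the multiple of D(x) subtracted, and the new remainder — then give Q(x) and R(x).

Step 1: lead(8x⁸ − 4x⁷ + 36x⁶ − 4x⁵ − 4x⁴ + 21x³ − 18x² − 49x + 27) ÷ lead(D) = 8x⁸ ÷ 2x³ = 4x⁵. Subtract (4x⁵)·D = 8x⁸ − 8x⁷ + 36x⁶ − 28x⁵. Remainder: 4x⁷ + 24x⁵ − 4x⁴ + 21x³ − 18x² − 49x + 27.
Step 2: lead(4x⁷ + 24x⁵ − 4x⁴ + 21x³ − 18x² − 49x + 27) ÷ lead(D) = 4x⁷ ÷ 2x³ = 2x⁴. Subtract (2x⁴)·D = 4x⁷ − 4x⁶ + 18x⁵ − 14x⁴. Remainder: 4x⁶ + 6x⁵ + 10x⁴ + 21x³ − 18x² − 49x + 27.
Step 3: lead(4x⁶ + 6x⁵ + 10x⁴ + 21x³ − 18x² − 49x + 27) ÷ lead(D) = 4x⁶ ÷ 2x³ = 2x³. Subtract (2x³)·D = 4x⁶ − 4x⁵ + 18x⁴ − 14x³. Remainder: 10x⁵ − 8x⁴ + 35x³ − 18x² − 49x + 27.
Step 4: lead(10x⁵ − 8x⁴ + 35x³ − 18x² − 49x + 27) ÷ lead(D) = 10x⁵ ÷ 2x³ = 5x². Subtract (5x²)·D = 10x⁵ − 10x⁴ + 45x³ − 35x². Remainder: 2x⁴ − 10x³ + 17x² − 49x + 27.
Step 5: lead(2x⁴ − 10x³ + 17x² − 49x + 27) ÷ lead(D) = 2x⁴ ÷ 2x³ = x. Subtract (x)·D = 2x⁴ − 2x³ + 9x² − 7x. Remainder: −8x³ + 8x² − 42x + 27.
Step 6: lead(−8x³ + 8x² − 42x + 27) ÷ lead(D) = −8x³ ÷ 2x³ = −4. Subtract (−4)·D = −8x³ + 8x² − 36x + 28. Remainder: −6x − 1.

Q(x) = 4x⁵ + 2x⁴ + 2x³ + 5x² + x − 4; R(x) = −6x − 1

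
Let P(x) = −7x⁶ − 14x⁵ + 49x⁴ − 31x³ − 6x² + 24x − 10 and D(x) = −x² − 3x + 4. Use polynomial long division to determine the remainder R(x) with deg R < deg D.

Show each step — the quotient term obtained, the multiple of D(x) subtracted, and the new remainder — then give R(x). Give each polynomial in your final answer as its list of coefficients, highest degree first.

R = [3, 2]

Step 1: lead(−7x⁶ − 14x⁵ + 49x⁴ − 31x³ − 6x² + 24x − 10) ÷ lead(D) = −7x⁶ ÷ −x² = 7x⁴. Subtract (7x⁴)·D = −7x⁶ − 21x⁵ + 28x⁴. Remainder: 7x⁵ + 21x⁴ − 31x³ − 6x² + 24x − 10.
Step 2: lead(7x⁵ + 21x⁴ − 31x³ − 6x² + 24x − 10) ÷ lead(D) = 7x⁵ ÷ −x² = −7x³. Subtract (−7x³)·D = 7x⁵ + 21x⁴ − 28x³. Remainder: −3x³ − 6x² + 24x − 10.
Step 3: lead(−3x³ − 6x² + 24x − 10) ÷ lead(D) = −3x³ ÷ −x² = 3x. Subtract (3x)·D = −3x³ − 9x² + 12x. Remainder: 3x² + 12x − 10.
Step 4: lead(3x² + 12x − 10) ÷ lead(D) = 3x² ÷ −x² = −3. Subtract (−3)·D = 3x² + 9x − 12. Remainder: 3x + 2.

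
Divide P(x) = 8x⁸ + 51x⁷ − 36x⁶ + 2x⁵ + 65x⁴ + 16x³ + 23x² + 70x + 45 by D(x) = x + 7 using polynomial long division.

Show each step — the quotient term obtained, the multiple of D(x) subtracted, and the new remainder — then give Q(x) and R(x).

Step 1: lead(8x⁸ + 51x⁷ − 36x⁶ + 2x⁵ + 65x⁴ + 16x³ + 23x² + 70x + 45) ÷ lead(D) = 8x⁸ ÷ x = 8x⁷. Subtract (8x⁷)·D = 8x⁸ + 56x⁷. Remainder: −5x⁷ − 36x⁶ + 2x⁵ + 65x⁴ + 16x³ + 23x² + 70x + 45.
Step 2: lead(−5x⁷ − 36x⁶ + 2x⁵ + 65x⁴ + 16x³ + 23x² + 70x + 45) ÷ lead(D) = −5x⁷ ÷ x = −5x⁶. Subtract (−5x⁶)·D = −5x⁷ − 35x⁶. Remainder: −x⁶ + 2x⁵ + 65x⁴ + 16x³ + 23x² + 70x + 45.
Step 3: lead(−x⁶ + 2x⁵ + 65x⁴ + 16x³ + 23x² + 70x + 45) ÷ lead(D) = −x⁶ ÷ x = −x⁵. Subtract (−x⁵)·D = −x⁶ − 7x⁵. Remainder: 9x⁵ + 65x⁴ + 16x³ + 23x² + 70x + 45.
Step 4: lead(9x⁵ + 65x⁴ + 16x³ + 23x² + 70x + 45) ÷ lead(D) = 9x⁵ ÷ x = 9x⁴. Subtract (9x⁴)·D = 9x⁵ + 63x⁴. Remainder: 2x⁴ + 16x³ + 23x² + 70x + 45.
Step 5: lead(2x⁴ + 16x³ + 23x² + 70x + 45) ÷ lead(D) = 2x⁴ ÷ x = 2x³. Subtract (2x³)·D = 2x⁴ + 14x³. Remainder: 2x³ + 23x² + 70x + 45.
Step 6: lead(2x³ + 23x² + 70x + 45) ÷ lead(D) = 2x³ ÷ x = 2x². Subtract (2x²)·D = 2x³ + 14x². Remainder: 9x² + 70x + 45.
Step 7: lead(9x² + 70x + 45) ÷ lead(D) = 9x² ÷ x = 9x. Subtract (9x)·D = 9x² + 63x. Remainder: 7x + 45.
Step 8: lead(7x + 45) ÷ lead(D) = 7x ÷ x = 7. Subtract (7)·D = 7x + 49. Remainder: −4.

Q(x) = 8x⁷ − 5x⁶ − x⁵ + 9x⁴ + 2x³ + 2x² + 9x + 7; R(x) = −4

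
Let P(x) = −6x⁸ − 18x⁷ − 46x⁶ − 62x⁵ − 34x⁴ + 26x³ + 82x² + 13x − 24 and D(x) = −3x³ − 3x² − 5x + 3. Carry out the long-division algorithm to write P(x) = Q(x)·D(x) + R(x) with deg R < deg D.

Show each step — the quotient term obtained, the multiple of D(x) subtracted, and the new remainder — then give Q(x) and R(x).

Q(x) = 2x⁵ + 4x⁴ + 8x³ + 8x² − 6x − 8; R(x) = 4x² − 9x

Step 1: lead(−6x⁸ − 18x⁷ − 46x⁶ − 62x⁵ − 34x⁴ + 26x³ + 82x² + 13x − 24) ÷ lead(D) = −6x⁸ ÷ −3x³ = 2x⁵. Subtract (2x⁵)·D = −6x⁸ − 6x⁷ − 10x⁶ + 6x⁵. Remainder: −12x⁷ − 36x⁶ − 68x⁵ − 34x⁴ + 26x³ + 82x² + 13x − 24.
Step 2: lead(−12x⁷ − 36x⁶ − 68x⁵ − 34x⁴ + 26x³ + 82x² + 13x − 24) ÷ lead(D) = −12x⁷ ÷ −3x³ = 4x⁴. Subtract (4x⁴)·D = −12x⁷ − 12x⁶ − 20x⁵ + 12x⁴. Remainder: −24x⁶ − 48x⁵ − 46x⁴ + 26x³ + 82x² + 13x − 24.
Step 3: lead(−24x⁶ − 48x⁵ − 46x⁴ + 26x³ + 82x² + 13x − 24) ÷ lead(D) = −24x⁶ ÷ −3x³ = 8x³. Subtract (8x³)·D = −24x⁶ − 24x⁵ − 40x⁴ + 24x³. Remainder: −24x⁵ − 6x⁴ + 2x³ + 82x² + 13x − 24.
Step 4: lead(−24x⁵ − 6x⁴ + 2x³ + 82x² + 13x − 24) ÷ lead(D) = −24x⁵ ÷ −3x³ = 8x². Subtract (8x²)·D = −24x⁵ − 24x⁴ − 40x³ + 24x². Remainder: 18x⁴ + 42x³ + 58x² + 13x − 24.
Step 5: lead(18x⁴ + 42x³ + 58x² + 13x − 24) ÷ lead(D) = 18x⁴ ÷ −3x³ = −6x. Subtract (−6x)·D = 18x⁴ + 18x³ + 30x² − 18x. Remainder: 24x³ + 28x² + 31x − 24.
Step 6: lead(24x³ + 28x² + 31x − 24) ÷ lead(D) = 24x³ ÷ −3x³ = −8. Subtract (−8)·D = 24x³ + 24x² + 40x − 24. Remainder: 4x² − 9x.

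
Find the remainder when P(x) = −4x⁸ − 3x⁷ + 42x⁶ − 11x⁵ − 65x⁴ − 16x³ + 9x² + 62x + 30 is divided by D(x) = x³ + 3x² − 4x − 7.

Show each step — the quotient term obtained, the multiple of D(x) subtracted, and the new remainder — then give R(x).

R(x) = −5

Step 1: lead(−4x⁸ − 3x⁷ + 42x⁶ − 11x⁵ − 65x⁴ − 16x³ + 9x² + 62x + 30) ÷ lead(D) = −4x⁸ ÷ x³ = −4x⁵. Subtract (−4x⁵)·D = −4x⁸ − 12x⁷ + 16x⁶ + 28x⁵. Remainder: 9x⁷ + 26x⁶ − 39x⁵ − 65x⁴ − 16x³ + 9x² + 62x + 30.
Step 2: lead(9x⁷ + 26x⁶ − 39x⁵ − 65x⁴ − 16x³ + 9x² + 62x + 30) ÷ lead(D) = 9x⁷ ÷ x³ = 9x⁴. Subtract (9x⁴)·D = 9x⁷ + 27x⁶ − 36x⁵ − 63x⁴. Remainder: −x⁶ − 3x⁵ − 2x⁴ − 16x³ + 9x² + 62x + 30.
Step 3: lead(−x⁶ − 3x⁵ − 2x⁴ − 16x³ + 9x² + 62x + 30) ÷ lead(D) = −x⁶ ÷ x³ = −x³. Subtract (−x³)·D = −x⁶ − 3x⁵ + 4x⁴ + 7x³. Remainder: −6x⁴ − 23x³ + 9x² + 62x + 30.
Step 4: lead(−6x⁴ − 23x³ + 9x² + 62x + 30) ÷ lead(D) = −6x⁴ ÷ x³ = −6x. Subtract (−6x)·D = −6x⁴ − 18x³ + 24x² + 42x. Remainder: −5x³ − 15x² + 20x + 30.
Step 5: lead(−5x³ − 15x² + 20x + 30) ÷ lead(D) = −5x³ ÷ x³ = −5. Subtract (−5)·D = −5x³ − 15x² + 20x + 35. Remainder: −5.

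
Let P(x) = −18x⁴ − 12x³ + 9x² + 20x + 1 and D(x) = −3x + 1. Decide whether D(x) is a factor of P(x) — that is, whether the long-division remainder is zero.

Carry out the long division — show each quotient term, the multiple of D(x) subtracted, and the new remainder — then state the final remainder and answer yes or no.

Step 1: lead(−18x⁴ − 12x³ + 9x² + 20x + 1) ÷ lead(D) = −18x⁴ ÷ −3x = 6x³. Subtract (6x³)·D = −18x⁴ + 6x³. Remainder: −18x³ + 9x² + 20x + 1.
Step 2: lead(−18x³ + 9x² + 20x + 1) ÷ lead(D) = −18x³ ÷ −3x = 6x². Subtract (6x²)·D = −18x³ + 6x². Remainder: 3x² + 20x + 1.
Step 3: lead(3x² + 20x + 1) ÷ lead(D) = 3x² ÷ −3x = −x. Subtract (−x)·D = 3x² − x. Remainder: 21x + 1.
Step 4: lead(21x + 1) ÷ lead(D) = 21x ÷ −3x = −7. Subtract (−7)·D = 21x − 7. Remainder: 8.

R(x) = 8, so D(x) is not a factor of P(x). no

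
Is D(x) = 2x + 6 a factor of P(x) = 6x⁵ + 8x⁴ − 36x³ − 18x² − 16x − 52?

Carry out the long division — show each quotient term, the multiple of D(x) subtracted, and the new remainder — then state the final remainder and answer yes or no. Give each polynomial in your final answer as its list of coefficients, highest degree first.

Step 1: lead(6x⁵ + 8x⁴ − 36x³ − 18x² − 16x − 52) ÷ lead(D) = 6x⁵ ÷ 2x = 3x⁴. Subtract (3x⁴)·D = 6x⁵ + 18x⁴. Remainder: −10x⁴ − 36x³ − 18x² − 16x − 52.
Step 2: lead(−10x⁴ − 36x³ − 18x² − 16x − 52) ÷ lead(D) = −10x⁴ ÷ 2x = −5x³. Subtract (−5x³)·D = −10x⁴ − 30x³. Remainder: −6x³ − 18x² − 16x − 52.
Step 3: lead(−6x³ − 18x² − 16x − 52) ÷ lead(D) = −6x³ ÷ 2x = −3x². Subtract (−3x²)·D = −6x³ − 18x². Remainder: −16x − 52.
Step 4: lead(−16x − 52) ÷ lead(D) = −16x ÷ 2x = −8. Subtract (−8)·D = −16x − 48. Remainder: −4.

R = [-4], so D(x) is not a factor of P(x). no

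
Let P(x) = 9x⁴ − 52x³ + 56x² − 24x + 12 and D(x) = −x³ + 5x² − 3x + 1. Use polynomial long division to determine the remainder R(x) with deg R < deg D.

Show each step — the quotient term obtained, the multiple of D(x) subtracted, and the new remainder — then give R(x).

Step 1: lead(9x⁴ − 52x³ + 56x² − 24x + 12) ÷ lead(D) = 9x⁴ ÷ −x³ = −9x. Subtract (−9x)·D = 9x⁴ − 45x³ + 27x² − 9x. Remainder: −7x³ + 29x² − 15x + 12.
Step 2: lead(−7x³ + 29x² − 15x + 12) ÷ lead(D) = −7x³ ÷ −x³ = 7. Subtract (7)·D = −7x³ + 35x² − 21x + 7. Remainder: −6x² + 6x + 5.

R(x) = −6x² + 6x + 5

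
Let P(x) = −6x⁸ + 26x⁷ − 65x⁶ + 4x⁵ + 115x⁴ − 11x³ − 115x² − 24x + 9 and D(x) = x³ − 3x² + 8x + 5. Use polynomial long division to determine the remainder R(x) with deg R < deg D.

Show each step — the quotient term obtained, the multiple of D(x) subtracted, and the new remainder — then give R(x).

Step 1: lead(−6x⁸ + 26x⁷ − 65x⁶ + 4x⁵ + 115x⁴ − 11x³ − 115x² − 24x + 9) ÷ lead(D) = −6x⁸ ÷ x³ = −6x⁵. Subtract (−6x⁵)·D = −6x⁸ + 18x⁷ − 48x⁶ − 30x⁵. Remainder: 8x⁷ − 17x⁶ + 34x⁵ + 115x⁴ − 11x³ − 115x² − 24x + 9.
Step 2: lead(8x⁷ − 17x⁶ + 34x⁵ + 115x⁴ − 11x³ − 115x² − 24x + 9) ÷ lead(D) = 8x⁷ ÷ x³ = 8x⁴. Subtract (8x⁴)·D = 8x⁷ − 24x⁶ + 64x⁵ + 40x⁴. Remainder: 7x⁶ − 30x⁵ + 75x⁴ − 11x³ − 115x² − 24x + 9.
Step 3: lead(7x⁶ − 30x⁵ + 75x⁴ − 11x³ − 115x² − 24x + 9) ÷ lead(D) = 7x⁶ ÷ x³ = 7x³. Subtract (7x³)·D = 7x⁶ − 21x⁵ + 56x⁴ + 35x³. Remainder: −9x⁵ + 19x⁴ − 46x³ − 115x² − 24x + 9.
Step 4: lead(−9x⁵ + 19x⁴ − 46x³ − 115x² − 24x + 9) ÷ lead(D) = −9x⁵ ÷ x³ = −9x². Subtract (−9x²)·D = −9x⁵ + 27x⁴ − 72x³ − 45x². Remainder: −8x⁴ + 26x³ − 70x² − 24x + 9.
Step 5: lead(−8x⁴ + 26x³ − 70x² − 24x + 9) ÷ lead(D) = −8x⁴ ÷ x³ = −8x. Subtract (−8x)·D = −8x⁴ + 24x³ − 64x² − 40x. Remainder: 2x³ − 6x² + 16x + 9.
Step 6: lead(2x³ − 6x² + 16x + 9) ÷ lead(D) = 2x³ ÷ x³ = 2. Subtract (2)·D = 2x³ − 6x² + 16x + 10. Remainder: −1.

R(x) = −1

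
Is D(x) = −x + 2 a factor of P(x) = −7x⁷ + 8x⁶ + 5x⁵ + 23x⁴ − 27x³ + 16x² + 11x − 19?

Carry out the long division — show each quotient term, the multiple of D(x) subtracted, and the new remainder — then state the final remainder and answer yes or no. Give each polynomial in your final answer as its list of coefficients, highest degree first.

Step 1: lead(−7x⁷ + 8x⁶ + 5x⁵ + 23x⁴ − 27x³ + 16x² + 11x − 19) ÷ lead(D) = −7x⁷ ÷ −x = 7x⁶. Subtract (7x⁶)·D = −7x⁷ + 14x⁶. Remainder: −6x⁶ + 5x⁵ + 23x⁴ − 27x³ + 16x² + 11x − 19.
Step 2: lead(−6x⁶ + 5x⁵ + 23x⁴ − 27x³ + 16x² + 11x − 19) ÷ lead(D) = −6x⁶ ÷ −x = 6x⁵. Subtract (6x⁵)·D = −6x⁶ + 12x⁵. Remainder: −7x⁵ + 23x⁴ − 27x³ + 16x² + 11x − 19.
Step 3: lead(−7x⁵ + 23x⁴ − 27x³ + 16x² + 11x − 19) ÷ lead(D) = −7x⁵ ÷ −x = 7x⁴. Subtract (7x⁴)·D = −7x⁵ + 14x⁴. Remainder: 9x⁴ − 27x³ + 16x² + 11x − 19.
Step 4: lead(9x⁴ − 27x³ + 16x² + 11x − 19) ÷ lead(D) = 9x⁴ ÷ −x = −9x³. Subtract (−9x³)·D = 9x⁴ − 18x³. Remainder: −9x³ + 16x² + 11x − 19.
Step 5: lead(−9x³ + 16x² + 11x − 19) ÷ lead(D) = −9x³ ÷ −x = 9x². Subtract (9x²)·D = −9x³ + 18x². Remainder: −2x² + 11x − 19.
Step 6: lead(−2x² + 11x − 19) ÷ lead(D) = −2x² ÷ −x = 2x. Subtract (2x)·D = −2x² + 4x. Remainder: 7x − 19.
Step 7: lead(7x − 19) ÷ lead(D) = 7x ÷ −x = −7. Subtract (−7)·D = 7x − 14. Remainder: −5.

R = [-5], so D(x) is not a factor of P(x). no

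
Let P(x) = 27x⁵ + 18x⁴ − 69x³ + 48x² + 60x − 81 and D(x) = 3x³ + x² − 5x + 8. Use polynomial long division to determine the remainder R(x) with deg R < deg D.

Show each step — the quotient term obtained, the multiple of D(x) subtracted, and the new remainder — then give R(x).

R(x) = −9x − 9

Step 1: lead(27x⁵ + 18x⁴ − 69x³ + 48x² + 60x − 81) ÷ lead(D) = 27x⁵ ÷ 3x³ = 9x². Subtract (9x²)·D = 27x⁵ + 9x⁴ − 45x³ + 72x². Remainder: 9x⁴ − 24x³ − 24x² + 60x − 81.
Step 2: lead(9x⁴ − 24x³ − 24x² + 60x − 81) ÷ lead(D) = 9x⁴ ÷ 3x³ = 3x. Subtract (3x)·D = 9x⁴ + 3x³ − 15x² + 24x. Remainder: −27x³ − 9x² + 36x − 81.
Step 3: lead(−27x³ − 9x² + 36x − 81) ÷ lead(D) = −27x³ ÷ 3x³ = −9. Subtract (−9)·D = −27x³ − 9x² + 45x − 72. Remainder: −9x − 9.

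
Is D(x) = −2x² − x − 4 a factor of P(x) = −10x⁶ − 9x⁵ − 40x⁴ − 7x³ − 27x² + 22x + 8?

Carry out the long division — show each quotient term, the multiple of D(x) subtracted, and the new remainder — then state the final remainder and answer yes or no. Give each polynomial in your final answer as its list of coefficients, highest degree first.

Step 1: lead(−10x⁶ − 9x⁵ − 40x⁴ − 7x³ − 27x² + 22x + 8) ÷ lead(D) = −10x⁶ ÷ −2x² = 5x⁴. Subtract (5x⁴)·D = −10x⁶ − 5x⁵ − 20x⁴. Remainder: −4x⁵ − 20x⁴ − 7x³ − 27x² + 22x + 8.
Step 2: lead(−4x⁵ − 20x⁴ − 7x³ − 27x² + 22x + 8) ÷ lead(D) = −4x⁵ ÷ −2x² = 2x³. Subtract (2x³)·D = −4x⁵ − 2x⁴ − 8x³. Remainder: −18x⁴ + x³ − 27x² + 22x + 8.
Step 3: lead(−18x⁴ + x³ − 27x² + 22x + 8) ÷ lead(D) = −18x⁴ ÷ −2x² = 9x². Subtract (9x²)·D = −18x⁴ − 9x³ − 36x². Remainder: 10x³ + 9x² + 22x + 8.
Step 4: lead(10x³ + 9x² + 22x + 8) ÷ lead(D) = 10x³ ÷ −2x² = −5x. Subtract (−5x)·D = 10x³ + 5x² + 20x. Remainder: 4x² + 2x + 8.
Step 5: lead(4x² + 2x + 8) ÷ lead(D) = 4x² ÷ −2x² = −2. Subtract (−2)·D = 4x² + 2x + 8. Remainder: 0.

R = [0], so D(x) is a factor of P(x). yes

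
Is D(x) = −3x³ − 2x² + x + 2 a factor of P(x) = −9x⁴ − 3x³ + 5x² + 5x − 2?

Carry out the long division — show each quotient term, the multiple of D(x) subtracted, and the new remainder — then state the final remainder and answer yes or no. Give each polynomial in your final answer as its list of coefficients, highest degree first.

R = [0], so D(x) is a factor of P(x). yes

Step 1: lead(−9x⁴ − 3x³ + 5x² + 5x − 2) ÷ lead(D) = −9x⁴ ÷ −3x³ = 3x. Subtract (3x)·D = −9x⁴ − 6x³ + 3x² + 6x. Remainder: 3x³ + 2x² − x − 2.
Step 2: lead(3x³ + 2x² − x − 2) ÷ lead(D) = 3x³ ÷ −3x³ = −1. Subtract (−1)·D = 3x³ + 2x² − x − 2. Remainder: 0.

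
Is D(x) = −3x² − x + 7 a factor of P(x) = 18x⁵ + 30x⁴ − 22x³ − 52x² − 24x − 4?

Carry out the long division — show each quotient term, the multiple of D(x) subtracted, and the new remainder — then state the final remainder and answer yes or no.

Step 1: lead(18x⁵ + 30x⁴ − 22x³ − 52x² − 24x − 4) ÷ lead(D) = 18x⁵ ÷ −3x² = −6x³. Subtract (−6x³)·D = 18x⁵ + 6x⁴ − 42x³. Remainder: 24x⁴ + 20x³ − 52x² − 24x − 4.
Step 2: lead(24x⁴ + 20x³ − 52x² − 24x − 4) ÷ lead(D) = 24x⁴ ÷ −3x² = −8x². Subtract (−8x²)·D = 24x⁴ + 8x³ − 56x². Remainder: 12x³ + 4x² − 24x − 4.
Step 3: lead(12x³ + 4x² − 24x − 4) ÷ lead(D) = 12x³ ÷ −3x² = −4x. Subtract (−4x)·D = 12x³ + 4x² − 28x. Remainder: 4x − 4.

R(x) = 4x − 4, so D(x) is not a factor of P(x). no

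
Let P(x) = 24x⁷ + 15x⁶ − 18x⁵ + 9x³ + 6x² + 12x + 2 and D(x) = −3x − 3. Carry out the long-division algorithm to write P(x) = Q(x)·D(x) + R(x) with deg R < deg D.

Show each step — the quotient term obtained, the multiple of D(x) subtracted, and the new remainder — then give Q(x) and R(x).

Q(x) = −8x⁶ + 3x⁵ + 3x⁴ − 3x³ − 2x − 2; R(x) = −4

Step 1: lead(24x⁷ + 15x⁶ − 18x⁵ + 9x³ + 6x² + 12x + 2) ÷ lead(D) = 24x⁷ ÷ −3x = −8x⁶. Subtract (−8x⁶)·D = 24x⁷ + 24x⁶. Remainder: −9x⁶ − 18x⁵ + 9x³ + 6x² + 12x + 2.
Step 2: lead(−9x⁶ − 18x⁵ + 9x³ + 6x² + 12x + 2) ÷ lead(D) = −9x⁶ ÷ −3x = 3x⁵. Subtract (3x⁵)·D = −9x⁶ − 9x⁵. Remainder: −9x⁵ + 9x³ + 6x² + 12x + 2.
Step 3: lead(−9x⁵ + 9x³ + 6x² + 12x + 2) ÷ lead(D) = −9x⁵ ÷ −3x = 3x⁴. Subtract (3x⁴)·D = −9x⁵ − 9x⁴. Remainder: 9x⁴ + 9x³ + 6x² + 12x + 2.
Step 4: lead(9x⁴ + 9x³ + 6x² + 12x + 2) ÷ lead(D) = 9x⁴ ÷ −3x = −3x³. Subtract (−3x³)·D = 9x⁴ + 9x³. Remainder: 6x² + 12x + 2.
Step 5: lead(6x² + 12x + 2) ÷ lead(D) = 6x² ÷ −3x = −2x. Subtract (−2x)·D = 6x² + 6x. Remainder: 6x + 2.
Step 6: lead(6x + 2) ÷ lead(D) = 6x ÷ −3x = −2. Subtract (−2)·D = 6x + 6. Remainder: −4.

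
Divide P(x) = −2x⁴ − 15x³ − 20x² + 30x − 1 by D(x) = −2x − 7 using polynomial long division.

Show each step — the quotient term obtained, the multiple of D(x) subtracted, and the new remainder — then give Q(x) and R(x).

Q(x) = x³ + 4x² − 4x − 1; R(x) = −8

Step 1: lead(−2x⁴ − 15x³ − 20x² + 30x − 1) ÷ lead(D) = −2x⁴ ÷ −2x = x³. Subtract (x³)·D = −2x⁴ − 7x³. Remainder: −8x³ − 20x² + 30x − 1.
Step 2: lead(−8x³ − 20x² + 30x − 1) ÷ lead(D) = −8x³ ÷ −2x = 4x². Subtract (4x²)·D = −8x³ − 28x². Remainder: 8x² + 30x − 1.
Step 3: lead(8x² + 30x − 1) ÷ lead(D) = 8x² ÷ −2x = −4x. Subtract (−4x)·D = 8x² + 28x. Remainder: 2x − 1.
Step 4: lead(2x − 1) ÷ lead(D) = 2x ÷ −2x = −1. Subtract (−1)·D = 2x + 7. Remainder: −8.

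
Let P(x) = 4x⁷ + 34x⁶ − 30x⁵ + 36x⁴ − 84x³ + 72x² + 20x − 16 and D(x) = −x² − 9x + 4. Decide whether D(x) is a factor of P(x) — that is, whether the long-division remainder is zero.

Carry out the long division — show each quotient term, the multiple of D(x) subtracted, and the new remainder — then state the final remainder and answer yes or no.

Step 1: lead(4x⁷ + 34x⁶ − 30x⁵ + 36x⁴ − 84x³ + 72x² + 20x − 16) ÷ lead(D) = 4x⁷ ÷ −x² = −4x⁵. Subtract (−4x⁵)·D = 4x⁷ + 36x⁶ − 16x⁵. Remainder: −2x⁶ − 14x⁵ + 36x⁴ − 84x³ + 72x² + 20x − 16.
Step 2: lead(−2x⁶ − 14x⁵ + 36x⁴ − 84x³ + 72x² + 20x − 16) ÷ lead(D) = −2x⁶ ÷ −x² = 2x⁴. Subtract (2x⁴)·D = −2x⁶ − 18x⁵ + 8x⁴. Remainder: 4x⁵ + 28x⁴ − 84x³ + 72x² + 20x − 16.
Step 3: lead(4x⁵ + 28x⁴ − 84x³ + 72x² + 20x − 16) ÷ lead(D) = 4x⁵ ÷ −x² = −4x³. Subtract (−4x³)·D = 4x⁵ + 36x⁴ − 16x³. Remainder: −8x⁴ − 68x³ + 72x² + 20x − 16.
Step 4: lead(−8x⁴ − 68x³ + 72x² + 20x − 16) ÷ lead(D) = −8x⁴ ÷ −x² = 8x². Subtract (8x²)·D = −8x⁴ − 72x³ + 32x². Remainder: 4x³ + 40x² + 20x − 16.
Step 5: lead(4x³ + 40x² + 20x − 16) ÷ lead(D) = 4x³ ÷ −x² = −4x. Subtract (−4x)·D = 4x³ + 36x² − 16x. Remainder: 4x² + 36x − 16.
Step 6: lead(4x² + 36x − 16) ÷ lead(D) = 4x² ÷ −x² = −4. Subtract (−4)·D = 4x² + 36x − 16. Remainder: 0.

R(x) = 0, so D(x) is a factor of P(x). yes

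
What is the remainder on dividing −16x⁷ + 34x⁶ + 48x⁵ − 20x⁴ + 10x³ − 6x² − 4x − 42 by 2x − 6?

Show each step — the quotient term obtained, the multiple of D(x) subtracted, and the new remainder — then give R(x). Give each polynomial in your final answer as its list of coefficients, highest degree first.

Step 1: lead(−16x⁷ + 34x⁶ + 48x⁵ − 20x⁴ + 10x³ − 6x² − 4x − 42) ÷ lead(D) = −16x⁷ ÷ 2x = −8x⁶. Subtract (−8x⁶)·D = −16x⁷ + 48x⁶. Remainder: −14x⁶ + 48x⁵ − 20x⁴ + 10x³ − 6x² − 4x − 42.
Step 2: lead(−14x⁶ + 48x⁵ − 20x⁴ + 10x³ − 6x² − 4x − 42) ÷ lead(D) = −14x⁶ ÷ 2x = −7x⁵. Subtract (−7x⁵)·D = −14x⁶ + 42x⁵. Remainder: 6x⁵ − 20x⁴ + 10x³ − 6x² − 4x − 42.
Step 3: lead(6x⁵ − 20x⁴ + 10x³ − 6x² − 4x − 42) ÷ lead(D) = 6x⁵ ÷ 2x = 3x⁴. Subtract (3x⁴)·D = 6x⁵ − 18x⁴. Remainder: −2x⁴ + 10x³ − 6x² − 4x − 42.
Step 4: lead(−2x⁴ + 10x³ − 6x² − 4x − 42) ÷ lead(D) = −2x⁴ ÷ 2x = −x³. Subtract (−x³)·D = −2x⁴ + 6x³. Remainder: 4x³ − 6x² − 4x − 42.
Step 5: lead(4x³ − 6x² − 4x − 42) ÷ lead(D) = 4x³ ÷ 2x = 2x². Subtract (2x²)·D = 4x³ − 12x². Remainder: 6x² − 4x − 42.
Step 6: lead(6x² − 4x − 42) ÷ lead(D) = 6x² ÷ 2x = 3x. Subtract (3x)·D = 6x² − 18x. Remainder: 14x − 42.
Step 7: lead(14x − 42) ÷ lead(D) = 14x ÷ 2x = 7. Subtract (7)·D = 14x − 42. Remainder: 0.

R = [0]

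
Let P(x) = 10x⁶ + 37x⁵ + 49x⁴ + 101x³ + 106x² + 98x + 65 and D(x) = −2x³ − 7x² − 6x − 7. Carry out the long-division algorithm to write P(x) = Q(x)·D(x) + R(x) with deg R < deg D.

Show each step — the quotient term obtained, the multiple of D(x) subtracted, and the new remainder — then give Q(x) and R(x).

Step 1: lead(10x⁶ + 37x⁵ + 49x⁴ + 101x³ + 106x² + 98x + 65) ÷ lead(D) = 10x⁶ ÷ −2x³ = −5x³. Subtract (−5x³)·D = 10x⁶ + 35x⁵ + 30x⁴ + 35x³. Remainder: 2x⁵ + 19x⁴ + 66x³ + 106x² + 98x + 65.
Step 2: lead(2x⁵ + 19x⁴ + 66x³ + 106x² + 98x + 65) ÷ lead(D) = 2x⁵ ÷ −2x³ = −x². Subtract (−x²)·D = 2x⁵ + 7x⁴ + 6x³ + 7x². Remainder: 12x⁴ + 60x³ + 99x² + 98x + 65.
Step 3: lead(12x⁴ + 60x³ + 99x² + 98x + 65) ÷ lead(D) = 12x⁴ ÷ −2x³ = −6x. Subtract (−6x)·D = 12x⁴ + 42x³ + 36x² + 42x. Remainder: 18x³ + 63x² + 56x + 65.
Step 4: lead(18x³ + 63x² + 56x + 65) ÷ lead(D) = 18x³ ÷ −2x³ = −9. Subtract (−9)·D = 18x³ + 63x² + 54x + 63. Remainder: 2x + 2.

Q(x) = −5x³ − x² − 6x − 9; R(x) = 2x + 2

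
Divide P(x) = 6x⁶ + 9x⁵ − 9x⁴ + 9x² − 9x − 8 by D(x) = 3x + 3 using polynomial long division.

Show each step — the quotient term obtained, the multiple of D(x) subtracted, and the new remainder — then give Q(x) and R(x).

Step 1: lead(6x⁶ + 9x⁵ − 9x⁴ + 9x² − 9x − 8) ÷ lead(D) = 6x⁶ ÷ 3x = 2x⁵. Subtract (2x⁵)·D = 6x⁶ + 6x⁵. Remainder: 3x⁵ − 9x⁴ + 9x² − 9x − 8.
Step 2: lead(3x⁵ − 9x⁴ + 9x² − 9x − 8) ÷ lead(D) = 3x⁵ ÷ 3x = x⁴. Subtract (x⁴)·D = 3x⁵ + 3x⁴. Remainder: −12x⁴ + 9x² − 9x − 8.
Step 3: lead(−12x⁴ + 9x² − 9x − 8) ÷ lead(D) = −12x⁴ ÷ 3x = −4x³. Subtract (−4x³)·D = −12x⁴ − 12x³. Remainder: 12x³ + 9x² − 9x − 8.
Step 4: lead(12x³ + 9x² − 9x − 8) ÷ lead(D) = 12x³ ÷ 3x = 4x². Subtract (4x²)·D = 12x³ + 12x². Remainder: −3x² − 9x − 8.
Step 5: lead(−3x² − 9x − 8) ÷ lead(D) = −3x² ÷ 3x = −x. Subtract (−x)·D = −3x² − 3x. Remainder: −6x − 8.
Step 6: lead(−6x − 8) ÷ lead(D) = −6x ÷ 3x = −2. Subtract (−2)·D = −6x − 6. Remainder: −2.

Q(x) = 2x⁵ + x⁴ − 4x³ + 4x² − x − 2; R(x) = −2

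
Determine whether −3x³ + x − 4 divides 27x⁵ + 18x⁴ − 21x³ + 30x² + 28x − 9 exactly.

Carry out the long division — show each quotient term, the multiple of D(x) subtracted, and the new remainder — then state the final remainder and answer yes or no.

R(x) = 7, so D(x) is not a factor of P(x). no

Step 1: lead(27x⁵ + 18x⁴ − 21x³ + 30x² + 28x − 9) ÷ lead(D) = 27x⁵ ÷ −3x³ = −9x². Subtract (−9x²)·D = 27x⁵ − 9x³ + 36x². Remainder: 18x⁴ − 12x³ − 6x² + 28x − 9.
Step 2: lead(18x⁴ − 12x³ − 6x² + 28x − 9) ÷ lead(D) = 18x⁴ ÷ −3x³ = −6x. Subtract (−6x)·D = 18x⁴ − 6x² + 24x. Remainder: −12x³ + 4x − 9.
Step 3: lead(−12x³ + 4x − 9) ÷ lead(D) = −12x³ ÷ −3x³ = 4. Subtract (4)·D = −12x³ + 4x − 16. Remainder: 7.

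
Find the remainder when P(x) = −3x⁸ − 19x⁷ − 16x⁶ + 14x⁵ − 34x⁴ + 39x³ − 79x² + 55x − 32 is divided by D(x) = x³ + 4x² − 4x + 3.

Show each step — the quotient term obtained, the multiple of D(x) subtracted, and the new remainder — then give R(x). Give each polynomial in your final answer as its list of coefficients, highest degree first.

Step 1: lead(−3x⁸ − 19x⁷ − 16x⁶ + 14x⁵ − 34x⁴ + 39x³ − 79x² + 55x − 32) ÷ lead(D) = −3x⁸ ÷ x³ = −3x⁵. Subtract (−3x⁵)·D = −3x⁸ − 12x⁷ + 12x⁶ − 9x⁵. Remainder: −7x⁷ − 28x⁶ + 23x⁵ − 34x⁴ + 39x³ − 79x² + 55x − 32.
Step 2: lead(−7x⁷ − 28x⁶ + 23x⁵ − 34x⁴ + 39x³ − 79x² + 55x − 32) ÷ lead(D) = −7x⁷ ÷ x³ = −7x⁴. Subtract (−7x⁴)·D = −7x⁷ − 28x⁶ + 28x⁵ − 21x⁴. Remainder: −5x⁵ − 13x⁴ + 39x³ − 79x² + 55x − 32.
Step 3: lead(−5x⁵ − 13x⁴ + 39x³ − 79x² + 55x − 32) ÷ lead(D) = −5x⁵ ÷ x³ = −5x². Subtract (−5x²)·D = −5x⁵ − 20x⁴ + 20x³ − 15x². Remainder: 7x⁴ + 19x³ − 64x² + 55x − 32.
Step 4: lead(7x⁴ + 19x³ − 64x² + 55x − 32) ÷ lead(D) = 7x⁴ ÷ x³ = 7x. Subtract (7x)·D = 7x⁴ + 28x³ − 28x² + 21x. Remainder: −9x³ − 36x² + 34x − 32.
Step 5: lead(−9x³ − 36x² + 34x − 32) ÷ lead(D) = −9x³ ÷ x³ = −9. Subtract (−9)·D = −9x³ − 36x² + 36x − 27. Remainder: −2x − 5.

R = [-2, -5]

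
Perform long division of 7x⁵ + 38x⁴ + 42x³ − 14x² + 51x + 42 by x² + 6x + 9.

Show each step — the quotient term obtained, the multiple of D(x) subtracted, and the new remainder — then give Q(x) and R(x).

Step 1: lead(7x⁵ + 38x⁴ + 42x³ − 14x² + 51x + 42) ÷ lead(D) = 7x⁵ ÷ x² = 7x³. Subtract (7x³)·D = 7x⁵ + 42x⁴ + 63x³. Remainder: −4x⁴ − 21x³ − 14x² + 51x + 42.
Step 2: lead(−4x⁴ − 21x³ − 14x² + 51x + 42) ÷ lead(D) = −4x⁴ ÷ x² = −4x². Subtract (−4x²)·D = −4x⁴ − 24x³ − 36x². Remainder: 3x³ + 22x² + 51x + 42.
Step 3: lead(3x³ + 22x² + 51x + 42) ÷ lead(D) = 3x³ ÷ x² = 3x. Subtract (3x)·D = 3x³ + 18x² + 27x. Remainder: 4x² + 24x + 42.
Step 4: lead(4x² + 24x + 42) ÷ lead(D) = 4x² ÷ x² = 4. Subtract (4)·D = 4x² + 24x + 36. Remainder: 6.

Q(x) = 7x³ − 4x² + 3x + 4; R(x) = 6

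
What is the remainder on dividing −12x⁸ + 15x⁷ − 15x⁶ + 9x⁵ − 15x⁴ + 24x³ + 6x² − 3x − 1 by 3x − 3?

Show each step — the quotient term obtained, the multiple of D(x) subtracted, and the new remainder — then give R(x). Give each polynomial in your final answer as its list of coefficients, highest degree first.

R = [8]

Step 1: lead(−12x⁸ + 15x⁷ − 15x⁶ + 9x⁵ − 15x⁴ + 24x³ + 6x² − 3x − 1) ÷ lead(D) = −12x⁸ ÷ 3x = −4x⁷. Subtract (−4x⁷)·D = −12x⁸ + 12x⁷. Remainder: 3x⁷ − 15x⁶ + 9x⁵ − 15x⁴ + 24x³ + 6x² − 3x − 1.
Step 2: lead(3x⁷ − 15x⁶ + 9x⁵ − 15x⁴ + 24x³ + 6x² − 3x − 1) ÷ lead(D) = 3x⁷ ÷ 3x = x⁶. Subtract (x⁶)·D = 3x⁷ − 3x⁶. Remainder: −12x⁶ + 9x⁵ − 15x⁴ + 24x³ + 6x² − 3x − 1.
Step 3: lead(−12x⁶ + 9x⁵ − 15x⁴ + 24x³ + 6x² − 3x − 1) ÷ lead(D) = −12x⁶ ÷ 3x = −4x⁵. Subtract (−4x⁵)·D = −12x⁶ + 12x⁵. Remainder: −3x⁵ − 15x⁴ + 24x³ + 6x² − 3x − 1.
Step 4: lead(−3x⁵ − 15x⁴ + 24x³ + 6x² − 3x − 1) ÷ lead(D) = −3x⁵ ÷ 3x = −x⁴. Subtract (−x⁴)·D = −3x⁵ + 3x⁴. Remainder: −18x⁴ + 24x³ + 6x² − 3x − 1.
Step 5: lead(−18x⁴ + 24x³ + 6x² − 3x − 1) ÷ lead(D) = −18x⁴ ÷ 3x = −6x³. Subtract (−6x³)·D = −18x⁴ + 18x³. Remainder: 6x³ + 6x² − 3x − 1.
Step 6: lead(6x³ + 6x² − 3x − 1) ÷ lead(D) = 6x³ ÷ 3x = 2x². Subtract (2x²)·D = 6x³ − 6x². Remainder: 12x² − 3x − 1.
Step 7: lead(12x² − 3x − 1) ÷ lead(D) = 12x² ÷ 3x = 4x. Subtract (4x)·D = 12x² − 12x. Remainder: 9x − 1.
Step 8: lead(9x − 1) ÷ lead(D) = 9x ÷ 3x = 3. Subtract (3)·D = 9x − 9. Remainder: 8.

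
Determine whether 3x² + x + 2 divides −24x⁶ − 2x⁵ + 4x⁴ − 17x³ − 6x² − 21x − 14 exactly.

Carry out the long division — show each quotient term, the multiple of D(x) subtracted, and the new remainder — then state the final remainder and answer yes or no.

Step 1: lead(−24x⁶ − 2x⁵ + 4x⁴ − 17x³ − 6x² − 21x − 14) ÷ lead(D) = −24x⁶ ÷ 3x² = −8x⁴. Subtract (−8x⁴)·D = −24x⁶ − 8x⁵ − 16x⁴. Remainder: 6x⁵ + 20x⁴ − 17x³ − 6x² − 21x − 14.
Step 2: lead(6x⁵ + 20x⁴ − 17x³ − 6x² − 21x − 14) ÷ lead(D) = 6x⁵ ÷ 3x² = 2x³. Subtract (2x³)·D = 6x⁵ + 2x⁴ + 4x³. Remainder: 18x⁴ − 21x³ − 6x² − 21x − 14.
Step 3: lead(18x⁴ − 21x³ − 6x² − 21x − 14) ÷ lead(D) = 18x⁴ ÷ 3x² = 6x². Subtract (6x²)·D = 18x⁴ + 6x³ + 12x². Remainder: −27x³ − 18x² − 21x − 14.
Step 4: lead(−27x³ − 18x² − 21x − 14) ÷ lead(D) = −27x³ ÷ 3x² = −9x. Subtract (−9x)·D = −27x³ − 9x² − 18x. Remainder: −9x² − 3x − 14.
Step 5: lead(−9x² − 3x − 14) ÷ lead(D) = −9x² ÷ 3x² = −3. Subtract (−3)·D = −9x² − 3x − 6. Remainder: −8.

R(x) = −8, so D(x) is not a factor of P(x). no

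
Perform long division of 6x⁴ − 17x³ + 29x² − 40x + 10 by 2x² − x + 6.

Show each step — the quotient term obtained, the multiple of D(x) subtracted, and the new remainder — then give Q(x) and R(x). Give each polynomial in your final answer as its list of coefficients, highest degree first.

Q = [3, -7, 2]; R = [4, -2]

Step 1: lead(6x⁴ − 17x³ + 29x² − 40x + 10) ÷ lead(D) = 6x⁴ ÷ 2x² = 3x². Subtract (3x²)·D = 6x⁴ − 3x³ + 18x². Remainder: −14x³ + 11x² − 40x + 10.
Step 2: lead(−14x³ + 11x² − 40x + 10) ÷ lead(D) = −14x³ ÷ 2x² = −7x. Subtract (−7x)·D = −14x³ + 7x² − 42x. Remainder: 4x² + 2x + 10.
Step 3: lead(4x² + 2x + 10) ÷ lead(D) = 4x² ÷ 2x² = 2. Subtract (2)·D = 4x² − 2x + 12. Remainder: 4x − 2.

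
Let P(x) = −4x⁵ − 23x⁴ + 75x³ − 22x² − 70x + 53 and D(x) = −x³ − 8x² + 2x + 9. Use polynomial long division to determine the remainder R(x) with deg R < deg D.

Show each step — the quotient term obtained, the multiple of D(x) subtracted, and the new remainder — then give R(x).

R(x) = x + 8

Step 1: lead(−4x⁵ − 23x⁴ + 75x³ − 22x² − 70x + 53) ÷ lead(D) = −4x⁵ ÷ −x³ = 4x². Subtract (4x²)·D = −4x⁵ − 32x⁴ + 8x³ + 36x². Remainder: 9x⁴ + 67x³ − 58x² − 70x + 53.
Step 2: lead(9x⁴ + 67x³ − 58x² − 70x + 53) ÷ lead(D) = 9x⁴ ÷ −x³ = −9x. Subtract (−9x)·D = 9x⁴ + 72x³ − 18x² − 81x. Remainder: −5x³ − 40x² + 11x + 53.
Step 3: lead(−5x³ − 40x² + 11x + 53) ÷ lead(D) = −5x³ ÷ −x³ = 5. Subtract (5)·D = −5x³ − 40x² + 10x + 45. Remainder: x + 8.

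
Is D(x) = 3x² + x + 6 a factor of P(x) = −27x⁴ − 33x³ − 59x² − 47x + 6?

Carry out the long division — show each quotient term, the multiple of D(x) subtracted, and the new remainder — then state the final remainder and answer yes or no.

R(x) = 0, so D(x) is a factor of P(x). yes

Step 1: lead(−27x⁴ − 33x³ − 59x² − 47x + 6) ÷ lead(D) = −27x⁴ ÷ 3x² = −9x². Subtract (−9x²)·D = −27x⁴ − 9x³ − 54x². Remainder: −24x³ − 5x² − 47x + 6.
Step 2: lead(−24x³ − 5x² − 47x + 6) ÷ lead(D) = −24x³ ÷ 3x² = −8x. Subtract (−8x)·D = −24x³ − 8x² − 48x. Remainder: 3x² + x + 6.
Step 3: lead(3x² + x + 6) ÷ lead(D) = 3x² ÷ 3x² = 1. Subtract (1)·D = 3x² + x + 6. Remainder: 0.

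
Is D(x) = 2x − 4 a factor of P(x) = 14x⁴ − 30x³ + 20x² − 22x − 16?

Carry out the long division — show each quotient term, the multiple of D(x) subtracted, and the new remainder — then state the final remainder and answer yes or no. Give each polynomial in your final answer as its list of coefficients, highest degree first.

R = [4], so D(x) is not a factor of P(x). no

Step 1: lead(14x⁴ − 30x³ + 20x² − 22x − 16) ÷ lead(D) = 14x⁴ ÷ 2x = 7x³. Subtract (7x³)·D = 14x⁴ − 28x³. Remainder: −2x³ + 20x² − 22x − 16.
Step 2: lead(−2x³ + 20x² − 22x − 16) ÷ lead(D) = −2x³ ÷ 2x = −x². Subtract (−x²)·D = −2x³ + 4x². Remainder: 16x² − 22x − 16.
Step 3: lead(16x² − 22x − 16) ÷ lead(D) = 16x² ÷ 2x = 8x. Subtract (8x)·D = 16x² − 32x. Remainder: 10x − 16.
Step 4: lead(10x − 16) ÷ lead(D) = 10x ÷ 2x = 5. Subtract (5)·D = 10x − 20. Remainder: 4.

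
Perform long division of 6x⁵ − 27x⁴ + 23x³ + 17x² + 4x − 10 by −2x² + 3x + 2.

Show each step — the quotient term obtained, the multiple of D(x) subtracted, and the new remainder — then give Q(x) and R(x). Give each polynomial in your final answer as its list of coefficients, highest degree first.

Step 1: lead(6x⁵ − 27x⁴ + 23x³ + 17x² + 4x − 10) ÷ lead(D) = 6x⁵ ÷ −2x² = −3x³. Subtract (−3x³)·D = 6x⁵ − 9x⁴ − 6x³. Remainder: −18x⁴ + 29x³ + 17x² + 4x − 10.
Step 2: lead(−18x⁴ + 29x³ + 17x² + 4x − 10) ÷ lead(D) = −18x⁴ ÷ −2x² = 9x². Subtract (9x²)·D = −18x⁴ + 27x³ + 18x². Remainder: 2x³ − x² + 4x − 10.
Step 3: lead(2x³ − x² + 4x − 10) ÷ lead(D) = 2x³ ÷ −2x² = −x. Subtract (−x)·D = 2x³ − 3x² − 2x. Remainder: 2x² + 6x − 10.
Step 4: lead(2x² + 6x − 10) ÷ lead(D) = 2x² ÷ −2x² = −1. Subtract (−1)·D = 2x² − 3x − 2. Remainder: 9x − 8.

Q = [-3, 9, -1, -1]; R = [9, -8]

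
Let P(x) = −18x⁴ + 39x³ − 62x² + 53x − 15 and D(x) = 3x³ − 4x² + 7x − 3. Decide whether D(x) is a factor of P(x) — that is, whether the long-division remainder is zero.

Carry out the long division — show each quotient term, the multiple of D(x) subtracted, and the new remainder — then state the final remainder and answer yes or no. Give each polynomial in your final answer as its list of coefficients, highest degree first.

Step 1: lead(−18x⁴ + 39x³ − 62x² + 53x − 15) ÷ lead(D) = −18x⁴ ÷ 3x³ = −6x. Subtract (−6x)·D = −18x⁴ + 24x³ − 42x² + 18x. Remainder: 15x³ − 20x² + 35x − 15.
Step 2: lead(15x³ − 20x² + 35x − 15) ÷ lead(D) = 15x³ ÷ 3x³ = 5. Subtract (5)·D = 15x³ − 20x² + 35x − 15. Remainder: 0.

R = [0], so D(x) is a factor of P(x). yes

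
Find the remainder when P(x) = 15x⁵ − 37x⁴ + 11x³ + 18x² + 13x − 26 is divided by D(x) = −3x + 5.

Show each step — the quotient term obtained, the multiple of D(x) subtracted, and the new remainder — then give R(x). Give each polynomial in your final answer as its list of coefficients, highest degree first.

R = [4]

Step 1: lead(15x⁵ − 37x⁴ + 11x³ + 18x² + 13x − 26) ÷ lead(D) = 15x⁵ ÷ −3x = −5x⁴. Subtract (−5x⁴)·D = 15x⁵ − 25x⁴. Remainder: −12x⁴ + 11x³ + 18x² + 13x − 26.
Step 2: lead(−12x⁴ + 11x³ + 18x² + 13x − 26) ÷ lead(D) = −12x⁴ ÷ −3x = 4x³. Subtract (4x³)·D = −12x⁴ + 20x³. Remainder: −9x³ + 18x² + 13x − 26.
Step 3: lead(−9x³ + 18x² + 13x − 26) ÷ lead(D) = −9x³ ÷ −3x = 3x². Subtract (3x²)·D = −9x³ + 15x². Remainder: 3x² + 13x − 26.
Step 4: lead(3x² + 13x − 26) ÷ lead(D) = 3x² ÷ −3x = −x. Subtract (−x)·D = 3x² − 5x. Remainder: 18x − 26.
Step 5: lead(18x − 26) ÷ lead(D) = 18x ÷ −3x = −6. Subtract (−6)·D = 18x − 30. Remainder: 4.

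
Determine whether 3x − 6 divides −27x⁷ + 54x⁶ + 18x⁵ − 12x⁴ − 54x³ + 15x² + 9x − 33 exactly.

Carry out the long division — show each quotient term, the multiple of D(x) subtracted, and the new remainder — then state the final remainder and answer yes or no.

R(x) = −3, so D(x) is not a factor of P(x). no

Step 1: lead(−27x⁷ + 54x⁶ + 18x⁵ − 12x⁴ − 54x³ + 15x² + 9x − 33) ÷ lead(D) = −27x⁷ ÷ 3x = −9x⁶. Subtract (−9x⁶)·D = −27x⁷ + 54x⁶. Remainder: 18x⁵ − 12x⁴ − 54x³ + 15x² + 9x − 33.
Step 2: lead(18x⁵ − 12x⁴ − 54x³ + 15x² + 9x − 33) ÷ lead(D) = 18x⁵ ÷ 3x = 6x⁴. Subtract (6x⁴)·D = 18x⁵ − 36x⁴. Remainder: 24x⁴ − 54x³ + 15x² + 9x − 33.
Step 3: lead(24x⁴ − 54x³ + 15x² + 9x − 33) ÷ lead(D) = 24x⁴ ÷ 3x = 8x³. Subtract (8x³)·D = 24x⁴ − 48x³. Remainder: −6x³ + 15x² + 9x − 33.
Step 4: lead(−6x³ + 15x² + 9x − 33) ÷ lead(D) = −6x³ ÷ 3x = −2x². Subtract (−2x²)·D = −6x³ + 12x². Remainder: 3x² + 9x − 33.
Step 5: lead(3x² + 9x − 33) ÷ lead(D) = 3x² ÷ 3x = x. Subtract (x)·D = 3x² − 6x. Remainder: 15x − 33.
Step 6: lead(15x − 33) ÷ lead(D) = 15x ÷ 3x = 5. Subtract (5)·D = 15x − 30. Remainder: −3.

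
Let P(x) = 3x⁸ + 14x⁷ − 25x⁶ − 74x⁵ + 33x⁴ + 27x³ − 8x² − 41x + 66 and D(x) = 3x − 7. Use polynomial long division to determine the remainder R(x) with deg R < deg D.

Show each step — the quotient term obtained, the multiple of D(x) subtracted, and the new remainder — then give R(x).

Step 1: lead(3x⁸ + 14x⁷ − 25x⁶ − 74x⁵ + 33x⁴ + 27x³ − 8x² − 41x + 66) ÷ lead(D) = 3x⁸ ÷ 3x = x⁷. Subtract (x⁷)·D = 3x⁸ − 7x⁷. Remainder: 21x⁷ − 25x⁶ − 74x⁵ + 33x⁴ + 27x³ − 8x² − 41x + 66.
Step 2: lead(21x⁷ − 25x⁶ − 74x⁵ + 33x⁴ + 27x³ − 8x² − 41x + 66) ÷ lead(D) = 21x⁷ ÷ 3x = 7x⁶. Subtract (7x⁶)·D = 21x⁷ − 49x⁶. Remainder: 24x⁶ − 74x⁵ + 33x⁴ + 27x³ − 8x² − 41x + 66.
Step 3: lead(24x⁶ − 74x⁵ + 33x⁴ + 27x³ − 8x² − 41x + 66) ÷ lead(D) = 24x⁶ ÷ 3x = 8x⁵. Subtract (8x⁵)·D = 24x⁶ − 56x⁵. Remainder: −18x⁵ + 33x⁴ + 27x³ − 8x² − 41x + 66.
Step 4: lead(−18x⁵ + 33x⁴ + 27x³ − 8x² − 41x + 66) ÷ lead(D) = −18x⁵ ÷ 3x = −6x⁴. Subtract (−6x⁴)·D = −18x⁵ + 42x⁴. Remainder: −9x⁴ + 27x³ − 8x² − 41x + 66.
Step 5: lead(−9x⁴ + 27x³ − 8x² − 41x + 66) ÷ lead(D) = −9x⁴ ÷ 3x = −3x³. Subtract (−3x³)·D = −9x⁴ + 21x³. Remainder: 6x³ − 8x² − 41x + 66.
Step 6: lead(6x³ − 8x² − 41x + 66) ÷ lead(D) = 6x³ ÷ 3x = 2x². Subtract (2x²)·D = 6x³ − 14x². Remainder: 6x² − 41x + 66.
Step 7: lead(6x² − 41x + 66) ÷ lead(D) = 6x² ÷ 3x = 2x. Subtract (2x)·D = 6x² − 14x. Remainder: −27x + 66.
Step 8: lead(−27x + 66) ÷ lead(D) = −27x ÷ 3x = −9. Subtract (−9)·D = −27x + 63. Remainder: 3.

R(x) = 3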